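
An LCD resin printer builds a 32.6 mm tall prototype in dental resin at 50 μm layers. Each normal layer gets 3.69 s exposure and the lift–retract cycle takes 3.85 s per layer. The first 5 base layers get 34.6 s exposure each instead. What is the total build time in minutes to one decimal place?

84.5 minutes

Layers = ⌈32.6/0.05⌉ = 652.
Bottom layers = 5 × (34.6 + 3.85), so 192.25 s.
Regular layers = 647 × (3.69 + 3.85), so 4878.38 s.
Total = 192.25 + 4878.38 = 5070.63 s = 84.5 minutes.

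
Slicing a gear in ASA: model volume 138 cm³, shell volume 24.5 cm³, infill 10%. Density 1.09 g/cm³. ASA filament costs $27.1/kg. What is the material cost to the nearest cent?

Volume inside the shell: 138 − 24.5 → 113.5 cm³.
Deposited infill: 0.10 × 113.5 → 11.35 cm³.
Total extruded = 24.5 + 11.35 = 35.85 cm³.
Mass = 35.85 × 1.09, so 39.0765 g.
At $27.1/kg: 39.0765/1000 × 27.1 = $1.06.

$1.06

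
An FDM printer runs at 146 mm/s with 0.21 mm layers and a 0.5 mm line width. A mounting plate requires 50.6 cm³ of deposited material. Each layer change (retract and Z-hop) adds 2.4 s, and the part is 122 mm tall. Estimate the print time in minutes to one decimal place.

78.3 minutes

Bead cross-section = 0.21 × 0.5 = 0.105 mm².
Total extruded path = 50600/0.105 = 481904.8 mm.
Print-move time = 481904.8 / 146, so 3300.7 s.
Number of layers: 122 / 0.21 → 581 (rounded up).
Z-hop total: 581 × 2.4 → 1394.4 s.
Altogether 3300.7 + 1394.4 = 4695.1 s, i.e. 78.3 minutes.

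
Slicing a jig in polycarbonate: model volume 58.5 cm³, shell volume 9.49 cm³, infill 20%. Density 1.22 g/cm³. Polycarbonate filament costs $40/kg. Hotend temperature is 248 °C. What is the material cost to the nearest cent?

$0.94

Volume inside the shell = 58.5 − 9.49 = 49.01 cm³.
Infill volume = 0.20 × 49.01, so 9.802 cm³.
Deposited volume: 9.49 + 9.802 → 19.292 cm³.
Mass = 19.292 × 1.22, so 23.53624 g.
Cost = 23.53624 g / 1000 × $40/kg = $0.94.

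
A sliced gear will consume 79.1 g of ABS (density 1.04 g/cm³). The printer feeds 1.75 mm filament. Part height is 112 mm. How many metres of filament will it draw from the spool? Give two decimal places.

31.62 m

Volume = 79.1 g / 1.04 g·cm⁻³ = 76.0577 cm³ = 76057.7 mm³.
A = π r² = π × 0.875² = 2.4053 mm².
Length = 76057.7 / 2.4053 = 31620.88 mm = 31.62 m.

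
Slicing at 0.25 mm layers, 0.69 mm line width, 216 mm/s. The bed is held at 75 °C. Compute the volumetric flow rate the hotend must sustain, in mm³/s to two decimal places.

37.26

Extrusion cross-section = 0.25 × 0.69, so 0.1725 mm².
Volumetric flow = 216 × 0.1725 = 37.26 mm³/s.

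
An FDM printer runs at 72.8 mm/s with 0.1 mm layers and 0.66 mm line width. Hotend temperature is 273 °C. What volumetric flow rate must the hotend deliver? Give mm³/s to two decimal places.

A = 0.1 × 0.66, so 0.066 mm².
Volumetric flow = 72.8 × 0.066 = 4.80 mm³/s.

4.80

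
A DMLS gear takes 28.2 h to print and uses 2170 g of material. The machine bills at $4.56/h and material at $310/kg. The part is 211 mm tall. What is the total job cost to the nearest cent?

$801.29

Time charge: 4.56 × 28.2 → $128.592.
Material charge = 310 × 2170/1000 = $672.70.
Total = 128.592 + 672.70 = 801.292 ≈ $801.29.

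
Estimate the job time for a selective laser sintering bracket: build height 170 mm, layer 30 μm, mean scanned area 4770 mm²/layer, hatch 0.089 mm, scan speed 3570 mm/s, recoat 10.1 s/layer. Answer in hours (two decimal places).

39.53 hours

Layers = ⌈170/0.03⌉ = 5667.
Hatch length per layer = 4770 / 0.089 = 53595.5 mm.
Per-layer scan time: 53595.5 / 3570 → 15.0127 s.
Layer cycle = 15.0127 + 10.1 = 25.1127 s.
5667 layers × 25.1127 s/layer = 142313.6709 s, i.e. 39.53 hours.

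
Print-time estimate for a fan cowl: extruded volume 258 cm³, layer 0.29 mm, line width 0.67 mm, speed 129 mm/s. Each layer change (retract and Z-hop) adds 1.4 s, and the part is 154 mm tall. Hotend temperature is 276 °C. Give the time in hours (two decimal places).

Extrusion cross-section: 0.29 × 0.67 → 0.1943 mm².
Toolpath length = 258 cm³ / 0.1943 mm² = 258000 / 0.1943 = 1327843.5 mm.
Extrusion time = 1327843.5 / 129 = 10293.4 s.
Layers = ⌈154/0.29⌉ = 532.
Non-print overhead: 532 × 1.4 → 744.8 s.
Altogether 10293.4 + 744.8 = 11038.2 s, i.e. 3.07 hours.

3.07 hours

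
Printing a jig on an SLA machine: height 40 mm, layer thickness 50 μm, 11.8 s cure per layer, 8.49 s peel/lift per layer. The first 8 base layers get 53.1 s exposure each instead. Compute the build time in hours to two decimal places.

4.60 hours

Layers = ⌈40/0.05⌉ = 800.
Bottom layers: 8 × (53.1 + 8.49) → 492.72 s.
Regular layers = 792 × (11.8 + 8.49) = 16069.68 s.
Total = 492.72 + 16069.68 = 16562.4 s = 4.60 hours.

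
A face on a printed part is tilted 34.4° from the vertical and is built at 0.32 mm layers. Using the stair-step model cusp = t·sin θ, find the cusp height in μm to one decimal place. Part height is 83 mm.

180.8 μm

Cusp = layer height × sin(34.4°) = 0.32 × 0.5650 = 0.1808 mm = 180.8 μm.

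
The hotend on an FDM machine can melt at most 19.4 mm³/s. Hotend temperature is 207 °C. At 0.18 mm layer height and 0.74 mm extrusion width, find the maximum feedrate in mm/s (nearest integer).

146 mm/s

Bead cross-section = 0.18 × 0.74, so 0.1332 mm².
Max speed = 19.4 / 0.1332 = 145.65 ≈ 146 mm/s.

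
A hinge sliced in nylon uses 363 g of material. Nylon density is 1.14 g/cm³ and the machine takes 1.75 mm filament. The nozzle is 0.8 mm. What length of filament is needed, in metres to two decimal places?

Extruded volume: 363/1.14 = 318.4211 cm³ (318421.1 mm³).
A = π r² = π × 0.875² = 2.4053 mm².
Length = 318421.1 / 2.4053 = 132383.11 mm = 132.38 m.

132.38 m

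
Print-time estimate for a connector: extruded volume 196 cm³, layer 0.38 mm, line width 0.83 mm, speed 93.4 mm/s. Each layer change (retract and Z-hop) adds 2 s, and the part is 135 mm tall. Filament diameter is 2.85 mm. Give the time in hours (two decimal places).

2.05 hours

Extrusion cross-section = 0.38 × 0.83, so 0.3154 mm².
Total extruded path = 196000/0.3154 = 621433.1 mm.
Time extruding = 621433.1 / 93.4 = 6653.5 s.
Number of layers: 135 / 0.38 → 356 (rounded up).
Layer-change overhead = 356 × 2 = 712 s.
Altogether 6653.5 + 712 = 7365.5 s, i.e. 2.05 hours.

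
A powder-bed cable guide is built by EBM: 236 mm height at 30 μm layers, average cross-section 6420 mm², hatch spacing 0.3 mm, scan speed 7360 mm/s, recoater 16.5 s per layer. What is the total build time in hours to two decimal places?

Number of layers: 236 / 0.03 → 7867 (rounded up).
Per-layer scan distance = 6420 / 0.3 = 21400 mm.
Scan time per layer = 21400 / 7360 = 2.9076 s.
Time per layer = 2.9076 + 16.5 = 19.4076 s.
7867 layers × 19.4076 s/layer = 152679.5892 s, i.e. 42.41 hours.

42.41 hours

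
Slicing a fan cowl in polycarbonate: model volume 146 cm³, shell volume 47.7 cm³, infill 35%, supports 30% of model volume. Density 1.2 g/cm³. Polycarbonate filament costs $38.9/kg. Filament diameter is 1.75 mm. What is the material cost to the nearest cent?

Volume inside the shell = 146 − 47.7, so 98.3 cm³.
Infill volume: 0.35 × 98.3 → 34.405 cm³.
Support = 0.30 × 146 = 43.8 cm³.
Total printed volume = 47.7 + 34.405 + 43.8 = 125.905 cm³.
Mass = 125.905 × 1.2 = 151.086 g.
At $38.9/kg: 151.086/1000 × 38.9 = $5.88.

$5.88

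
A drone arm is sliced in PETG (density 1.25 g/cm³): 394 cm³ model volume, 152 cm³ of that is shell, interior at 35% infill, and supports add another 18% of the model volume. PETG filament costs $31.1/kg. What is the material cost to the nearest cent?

$11.96

Interior volume: 394 − 152 → 242 cm³.
Infill volume = 0.35 × 242 = 84.7 cm³.
Support = 0.18 × 394, so 70.92 cm³.
Deposited volume = 152 + 84.7 + 70.92 = 307.62 cm³.
Mass = 307.62 × 1.25 = 384.525 g.
Cost = 384.525 g / 1000 × $31.1/kg = $11.96.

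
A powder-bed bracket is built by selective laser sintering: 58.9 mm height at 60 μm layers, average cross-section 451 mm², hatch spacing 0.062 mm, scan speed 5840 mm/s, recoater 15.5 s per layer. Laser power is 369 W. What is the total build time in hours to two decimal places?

Number of layers: 58.9 / 0.06 → 982 (rounded up).
Per-layer scan distance: 451 / 0.062 → 7274.2 mm.
Per-layer scan time = 7274.2 / 5840, so 1.2456 s.
Per-layer time = 1.2456 + 15.5 = 16.7456 s.
Total: 982 × 16.7456 s = 16444.1792 s → 4.57 hours.

4.57 hours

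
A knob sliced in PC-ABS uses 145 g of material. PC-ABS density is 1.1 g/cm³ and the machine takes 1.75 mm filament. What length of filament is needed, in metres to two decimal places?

54.80 m

Volume = 145 g / 1.1 g·cm⁻³ = 131.8182 cm³ = 131818.2 mm³.
A = π r² = π × 0.875² = 2.4053 mm².
Length = 131818.2 / 2.4053 = 54803.23 mm = 54.80 m.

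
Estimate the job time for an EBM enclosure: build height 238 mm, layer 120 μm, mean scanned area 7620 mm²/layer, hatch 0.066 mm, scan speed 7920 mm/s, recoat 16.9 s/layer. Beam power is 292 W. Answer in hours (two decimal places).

Layer count = ceil(238 / 0.12) = 1984.
Per-layer scan distance = 7620 / 0.066, so 115454.5 mm.
Beam time per layer = 115454.5 / 7920 = 14.5776 s.
Per-layer time = 14.5776 + 16.9 = 31.4776 s.
1984 layers × 31.4776 s/layer = 62451.5584 s, i.e. 17.35 hours.

17.35 hours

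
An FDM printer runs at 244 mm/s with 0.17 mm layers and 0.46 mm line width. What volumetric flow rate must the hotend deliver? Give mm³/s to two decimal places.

Bead cross-section = 0.17 × 0.46, so 0.0782 mm².
Volumetric flow = 244 × 0.0782 = 19.08 mm³/s.

19.08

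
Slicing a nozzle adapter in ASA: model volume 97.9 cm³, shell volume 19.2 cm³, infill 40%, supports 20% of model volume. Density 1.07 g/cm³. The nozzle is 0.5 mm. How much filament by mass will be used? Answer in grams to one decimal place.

75.2 g

Volume inside the shell = 97.9 − 19.2 = 78.7 cm³.
Infill deposited: 0.40 × 78.7 → 31.48 cm³.
Support = 0.20 × 97.9 = 19.58 cm³.
Total printed volume = 19.2 + 31.48 + 19.58 = 70.26 cm³.
Mass: 70.26 × 1.07 → 75.1782 g.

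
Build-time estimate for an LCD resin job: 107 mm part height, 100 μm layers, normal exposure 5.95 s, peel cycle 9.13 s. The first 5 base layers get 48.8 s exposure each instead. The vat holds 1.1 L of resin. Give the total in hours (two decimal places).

Layers = ⌈107/0.1⌉ = 1070.
Base layers: 5 × (48.8 + 9.13) → 289.65 s.
Regular layers = 1065 × (5.95 + 9.13), so 16060.2 s.
Sum: 289.65 + 16060.2 = 16349.85 s → 4.54 hours.

4.54 hours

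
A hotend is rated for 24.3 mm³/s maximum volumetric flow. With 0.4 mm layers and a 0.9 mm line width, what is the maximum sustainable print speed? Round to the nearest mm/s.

A = 0.4 × 0.9 = 0.36 mm².
v_max = Q/A = 24.3/0.36 = 67.50 mm/s → 68 mm/s.

68 mm/s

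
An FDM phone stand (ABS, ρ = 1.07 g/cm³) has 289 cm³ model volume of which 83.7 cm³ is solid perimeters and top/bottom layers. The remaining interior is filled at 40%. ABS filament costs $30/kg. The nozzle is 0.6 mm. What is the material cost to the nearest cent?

Volume inside the shell: 289 − 83.7 → 205.3 cm³.
Infill deposited = 0.40 × 205.3, so 82.12 cm³.
Deposited volume = 83.7 + 82.12, so 165.82 cm³.
Mass = 165.82 × 1.07, so 177.4274 g.
At $30/kg: 177.4274/1000 × 30 = $5.32.

$5.32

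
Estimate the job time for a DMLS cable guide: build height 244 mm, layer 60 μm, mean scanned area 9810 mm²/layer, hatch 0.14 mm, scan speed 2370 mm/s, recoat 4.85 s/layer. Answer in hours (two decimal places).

Layer count = ceil(244 / 0.06) = 4067.
Per-layer scan distance = 9810 / 0.14 = 70071.4 mm.
Laser time per layer = 70071.4 / 2370 = 29.566 s.
Per-layer time = 29.566 + 4.85, so 34.416 s.
Total: 4067 × 34.416 s = 139969.872 s → 38.88 hours.

38.88 hours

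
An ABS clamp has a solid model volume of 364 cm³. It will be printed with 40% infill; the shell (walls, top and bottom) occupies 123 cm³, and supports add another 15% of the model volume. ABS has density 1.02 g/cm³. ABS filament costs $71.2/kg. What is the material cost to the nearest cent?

Volume inside the shell = 364 − 123 = 241 cm³.
Deposited infill = 0.40 × 241 = 96.4 cm³.
Support: 0.15 × 364 → 54.6 cm³.
Total printed volume = 123 + 96.4 + 54.6, so 274 cm³.
Mass = 274 × 1.02, so 279.48 g.
At $71.2/kg: 279.48/1000 × 71.2 = $19.90.

$19.90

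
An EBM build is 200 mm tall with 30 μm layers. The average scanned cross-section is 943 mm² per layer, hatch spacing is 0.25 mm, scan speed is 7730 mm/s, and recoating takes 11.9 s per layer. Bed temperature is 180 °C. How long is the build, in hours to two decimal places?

22.94 hours

Layers = ⌈200/0.03⌉ = 6667.
Hatch length per layer: 943 / 0.25 → 3772 mm.
Beam time per layer = 3772 / 7730, so 0.488 s.
Time per layer = 0.488 + 11.9 = 12.388 s.
6667 layers × 12.388 s/layer = 82590.796 s, i.e. 22.94 hours.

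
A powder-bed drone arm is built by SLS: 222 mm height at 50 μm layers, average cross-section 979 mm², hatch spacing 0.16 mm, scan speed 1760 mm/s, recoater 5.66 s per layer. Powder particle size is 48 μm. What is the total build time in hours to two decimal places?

11.27 hours

Layer count = ceil(222 / 0.05) = 4440.
Scan path per layer = 979 / 0.16 = 6118.8 mm.
Per-layer scan time: 6118.8 / 1760 → 3.4766 s.
Per-layer time = 3.4766 + 5.66 = 9.1366 s.
4440 layers × 9.1366 s/layer = 40566.504 s, i.e. 11.27 hours.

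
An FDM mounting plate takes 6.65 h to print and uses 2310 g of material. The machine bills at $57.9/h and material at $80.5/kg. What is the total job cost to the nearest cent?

$570.99

Machine-time cost: 57.9 × 6.65 → $385.035.
Material cost = 80.5 × 2310/1000 = $185.955.
Job cost: 385.035 + 185.955 = $570.99.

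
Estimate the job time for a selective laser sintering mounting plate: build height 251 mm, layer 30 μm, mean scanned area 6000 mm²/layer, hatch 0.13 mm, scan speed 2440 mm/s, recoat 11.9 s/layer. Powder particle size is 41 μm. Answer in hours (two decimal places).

71.62 hours

Layers = ⌈251/0.03⌉ = 8367.
Per-layer scan distance = 6000 / 0.13 = 46153.8 mm.
Laser time per layer = 46153.8 / 2440 = 18.9155 s.
Layer cycle = 18.9155 + 11.9, so 30.8155 s.
Total: 8367 × 30.8155 s = 257833.2885 s → 71.62 hours.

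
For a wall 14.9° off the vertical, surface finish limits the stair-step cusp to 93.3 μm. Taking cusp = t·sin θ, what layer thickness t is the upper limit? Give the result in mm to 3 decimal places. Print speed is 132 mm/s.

sin(14.9°) = 0.2571; t_max = 0.0933/0.2571 = 0.363 mm.

0.363 mm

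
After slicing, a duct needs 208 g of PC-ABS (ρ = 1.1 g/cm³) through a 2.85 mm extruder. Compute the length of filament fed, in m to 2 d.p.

29.64 m

Volume = 208 g / 1.1 g·cm⁻³ = 189.0909 cm³ = 189090.9 mm³.
Filament cross-section = π × (2.85/2)² = 6.3794 mm².
Length = 189090.9 / 6.3794 = 29640.86 mm = 29.64 m.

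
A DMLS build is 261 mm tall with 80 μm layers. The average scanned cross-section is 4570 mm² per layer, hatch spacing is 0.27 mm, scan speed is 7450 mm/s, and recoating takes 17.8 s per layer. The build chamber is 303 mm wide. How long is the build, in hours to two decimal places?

Layer count = ceil(261 / 0.08) = 3263.
Scan path per layer = 4570 / 0.27, so 16925.9 mm.
Laser time per layer = 16925.9 / 7450 = 2.2719 s.
Time per layer = 2.2719 + 17.8 = 20.0719 s.
Build time = 3263 × 20.0719 = 65494.6097 s = 18.19 hours.

18.19 hours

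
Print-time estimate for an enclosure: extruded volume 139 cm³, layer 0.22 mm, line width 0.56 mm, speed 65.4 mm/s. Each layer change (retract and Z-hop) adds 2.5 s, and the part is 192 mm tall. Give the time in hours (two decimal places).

Extrusion cross-section = 0.22 × 0.56, so 0.1232 mm².
Path length: 139000 mm³ / 0.1232 mm² → 1128246.8 mm.
Print-move time = 1128246.8 / 65.4, so 17251.5 s.
Number of layers: 192 / 0.22 → 873 (rounded up).
Non-print overhead = 873 × 2.5 = 2182.5 s.
Altogether 17251.5 + 2182.5 = 19434 s, i.e. 5.40 hours.

5.40 hours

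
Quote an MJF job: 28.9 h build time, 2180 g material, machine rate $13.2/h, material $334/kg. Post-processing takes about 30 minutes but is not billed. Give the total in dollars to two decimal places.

$1109.60

Time charge: 13.2 × 28.9 → $381.48.
Feedstock cost = 334 × 2180/1000 = $728.12.
Job cost: 381.48 + 728.12 = $1109.60.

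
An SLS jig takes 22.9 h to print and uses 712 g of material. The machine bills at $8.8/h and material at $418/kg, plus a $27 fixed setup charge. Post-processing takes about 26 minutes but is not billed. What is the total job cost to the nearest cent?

Machine-time cost = 8.8 × 22.9, so $201.52.
Feedstock cost = 418 × 712/1000, so $297.616.
Total = 201.52 + 297.616 + 27 = 526.136 ≈ $526.14.

$526.14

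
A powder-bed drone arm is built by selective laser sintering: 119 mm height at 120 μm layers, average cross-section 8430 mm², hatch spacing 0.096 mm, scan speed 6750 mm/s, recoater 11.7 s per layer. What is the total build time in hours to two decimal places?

Number of layers: 119 / 0.12 → 992 (rounded up).
Hatch length per layer: 8430 / 0.096 → 87812.5 mm.
Scan time per layer: 87812.5 / 6750 → 13.0093 s.
Per-layer time = 13.0093 + 11.7, so 24.7093 s.
992 layers × 24.7093 s/layer = 24511.6256 s, i.e. 6.81 hours.

6.81 hours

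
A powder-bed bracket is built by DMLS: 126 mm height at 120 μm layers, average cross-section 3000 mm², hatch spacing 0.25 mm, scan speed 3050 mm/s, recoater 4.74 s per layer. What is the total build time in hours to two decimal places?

2.53 hours

Number of layers: 126 / 0.12 → 1050 (rounded up).
Per-layer scan distance = 3000 / 0.25 = 12000 mm.
Per-layer scan time = 12000 / 3050, so 3.9344 s.
Layer cycle: 3.9344 + 4.74 → 8.6744 s.
1050 layers × 8.6744 s/layer = 9108.12 s, i.e. 2.53 hours.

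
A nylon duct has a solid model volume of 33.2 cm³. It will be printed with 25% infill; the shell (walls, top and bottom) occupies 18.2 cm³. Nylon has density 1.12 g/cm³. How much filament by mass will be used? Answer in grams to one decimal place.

Volume inside the shell = 33.2 − 18.2 = 15 cm³.
Infill deposited = 0.25 × 15 = 3.75 cm³.
Deposited volume: 18.2 + 3.75 → 21.95 cm³.
Mass = 21.95 × 1.12, so 24.584 g.

24.6 g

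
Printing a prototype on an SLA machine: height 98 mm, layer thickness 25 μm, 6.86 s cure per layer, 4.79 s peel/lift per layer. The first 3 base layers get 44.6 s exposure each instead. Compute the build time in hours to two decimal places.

12.72 hours

Layers = ⌈98/0.025⌉ = 3920.
Bottom layers = 3 × (44.6 + 4.79), so 148.17 s.
Normal layers = 3917 × (6.86 + 4.79) = 45633.05 s.
Sum: 148.17 + 45633.05 = 45781.22 s → 12.72 hours.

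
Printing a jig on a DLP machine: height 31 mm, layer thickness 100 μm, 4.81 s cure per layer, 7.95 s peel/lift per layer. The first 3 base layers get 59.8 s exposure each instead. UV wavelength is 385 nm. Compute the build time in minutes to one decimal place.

Number of layers: 31 / 0.1 → 310 (rounded up).
Bottom layers = 3 × (59.8 + 7.95) = 203.25 s.
Regular layers = 307 × (4.81 + 7.95), so 3917.32 s.
Sum: 203.25 + 3917.32 = 4120.57 s → 68.7 minutes.

68.7 minutes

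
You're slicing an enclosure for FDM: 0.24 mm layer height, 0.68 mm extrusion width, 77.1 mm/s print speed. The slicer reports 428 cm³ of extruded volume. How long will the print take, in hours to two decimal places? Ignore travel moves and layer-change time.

Extrusion cross-section: 0.24 × 0.68 → 0.1632 mm².
Path length: 428000 mm³ / 0.1632 mm² → 2622549 mm.
Time extruding: 2622549 / 77.1 → 34014.9 s.
That's 34014.9 s → 9.45 hours.

9.45 hours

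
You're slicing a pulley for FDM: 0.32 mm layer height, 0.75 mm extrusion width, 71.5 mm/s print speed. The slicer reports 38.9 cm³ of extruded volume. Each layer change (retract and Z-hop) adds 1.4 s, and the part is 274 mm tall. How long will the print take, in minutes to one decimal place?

57.8 minutes

Extrusion cross-section: 0.32 × 0.75 → 0.24 mm².
Toolpath length = 38.9 cm³ / 0.24 mm² = 38900 / 0.24 = 162083.3 mm.
Time extruding = 162083.3 / 71.5, so 2266.9 s.
Layer count = ceil(274 / 0.32) = 857.
Z-hop total = 857 × 1.4 = 1199.8 s.
Altogether 2266.9 + 1199.8 = 3466.7 s, i.e. 57.8 minutes.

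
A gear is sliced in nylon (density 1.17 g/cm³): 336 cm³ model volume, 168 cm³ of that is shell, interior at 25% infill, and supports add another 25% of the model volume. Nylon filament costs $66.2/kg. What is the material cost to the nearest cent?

Infill region: 336 − 168 → 168 cm³.
Deposited infill = 0.25 × 168 = 42 cm³.
Support = 0.25 × 336 = 84 cm³.
Deposited volume: 168 + 42 + 84 → 294 cm³.
Mass = 294 × 1.17, so 343.98 g.
Cost = 343.98 g / 1000 × $66.2/kg = $22.77.

$22.77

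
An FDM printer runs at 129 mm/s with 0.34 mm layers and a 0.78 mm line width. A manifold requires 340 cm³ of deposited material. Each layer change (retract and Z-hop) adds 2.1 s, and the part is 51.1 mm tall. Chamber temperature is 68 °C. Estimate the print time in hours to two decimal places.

2.85 hours

Line area: 0.34 × 0.78 → 0.2652 mm².
Path length: 340000 mm³ / 0.2652 mm² → 1282051.3 mm.
Extrusion time = 1282051.3 / 129 = 9938.4 s.
Layers = ⌈51.1/0.34⌉ = 151.
Layer-change overhead = 151 × 2.1, so 317.1 s.
Total = 9938.4 + 317.1 = 10255.5 s = 2.85 hours.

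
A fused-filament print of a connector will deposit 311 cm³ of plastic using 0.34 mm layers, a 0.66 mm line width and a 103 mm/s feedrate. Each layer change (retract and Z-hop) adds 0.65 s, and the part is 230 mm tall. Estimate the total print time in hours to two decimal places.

Extrusion cross-section = 0.34 × 0.66, so 0.2244 mm².
Total extruded path = 311000/0.2244 = 1385918 mm.
Print-move time = 1385918 / 103, so 13455.5 s.
Layer count = ceil(230 / 0.34) = 677.
Non-print overhead = 677 × 0.65 = 440.05 s.
Altogether 13455.5 + 440.05 = 13895.55 s, i.e. 3.86 hours.

3.86 hours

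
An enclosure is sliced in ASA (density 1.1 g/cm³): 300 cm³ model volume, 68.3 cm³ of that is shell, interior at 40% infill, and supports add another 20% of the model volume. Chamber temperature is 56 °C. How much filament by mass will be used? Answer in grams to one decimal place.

243.1 g

Infill region: 300 − 68.3 → 231.7 cm³.
Infill deposited = 0.40 × 231.7, so 92.68 cm³.
Support = 0.20 × 300, so 60 cm³.
Deposited volume = 68.3 + 92.68 + 60 = 220.98 cm³.
Mass = 220.98 × 1.1 = 243.078 g.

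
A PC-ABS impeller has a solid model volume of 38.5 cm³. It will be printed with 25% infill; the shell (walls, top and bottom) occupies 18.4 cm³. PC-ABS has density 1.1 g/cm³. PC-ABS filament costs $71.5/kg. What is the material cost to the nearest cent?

Infill region: 38.5 − 18.4 → 20.1 cm³.
Infill deposited: 0.25 × 20.1 → 5.025 cm³.
Total printed volume = 18.4 + 5.025, so 23.425 cm³.
Mass: 23.425 × 1.1 → 25.7675 g.
Cost = 25.7675 g / 1000 × $71.5/kg = $1.84.

$1.84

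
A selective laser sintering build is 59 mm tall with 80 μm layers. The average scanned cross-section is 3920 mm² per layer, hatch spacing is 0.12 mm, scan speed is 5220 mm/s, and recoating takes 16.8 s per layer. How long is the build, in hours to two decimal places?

4.73 hours

Layers = ⌈59/0.08⌉ = 738.
Hatch length per layer = 3920 / 0.12 = 32666.7 mm.
Per-layer scan time = 32666.7 / 5220, so 6.258 s.
Layer cycle = 6.258 + 16.8, so 23.058 s.
Build time = 738 × 23.058 = 17016.804 s = 4.73 hours.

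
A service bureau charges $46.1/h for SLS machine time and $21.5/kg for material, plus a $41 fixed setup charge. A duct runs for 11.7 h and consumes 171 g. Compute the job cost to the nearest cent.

$584.05

Machine-time cost: 46.1 × 11.7 → $539.37.
Material cost = 21.5 × 171/1000, so $3.6765.
Adding setup: 539.37 + 3.6765 + 41 → 584.0465 ≈ $584.05.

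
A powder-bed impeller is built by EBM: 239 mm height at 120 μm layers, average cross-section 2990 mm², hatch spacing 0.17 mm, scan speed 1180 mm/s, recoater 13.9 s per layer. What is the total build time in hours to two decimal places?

15.94 hours

Layers = ⌈239/0.12⌉ = 1992.
Hatch length per layer = 2990 / 0.17, so 17588.2 mm.
Scan time per layer = 17588.2 / 1180, so 14.9053 s.
Layer cycle: 14.9053 + 13.9 → 28.8053 s.
1992 layers × 28.8053 s/layer = 57380.1576 s, i.e. 15.94 hours.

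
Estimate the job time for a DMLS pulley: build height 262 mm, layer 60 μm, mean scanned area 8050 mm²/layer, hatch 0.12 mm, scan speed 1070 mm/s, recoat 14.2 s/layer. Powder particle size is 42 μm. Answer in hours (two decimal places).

Number of layers: 262 / 0.06 → 4367 (rounded up).
Hatch length per layer: 8050 / 0.12 → 67083.3 mm.
Laser time per layer = 67083.3 / 1070 = 62.6947 s.
Layer cycle = 62.6947 + 14.2, so 76.8947 s.
4367 layers × 76.8947 s/layer = 335799.1549 s, i.e. 93.28 hours.

93.28 hours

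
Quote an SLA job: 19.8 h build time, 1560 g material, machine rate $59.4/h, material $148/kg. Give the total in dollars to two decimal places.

Machine cost = 59.4 × 19.8 = $1176.12.
Feedstock cost: 148 × 1560/1000 → $230.88.
Total = 1176.12 + 230.88 = $1407.00.

$1407.00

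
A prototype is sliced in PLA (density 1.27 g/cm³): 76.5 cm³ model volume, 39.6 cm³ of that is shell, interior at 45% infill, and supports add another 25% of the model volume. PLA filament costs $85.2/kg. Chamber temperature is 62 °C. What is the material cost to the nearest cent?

Volume inside the shell = 76.5 − 39.6 = 36.9 cm³.
Infill volume = 0.45 × 36.9, so 16.605 cm³.
Support = 0.25 × 76.5 = 19.125 cm³.
Total printed volume = 39.6 + 16.605 + 19.125 = 75.33 cm³.
Mass = 75.33 × 1.27, so 95.6691 g.
Cost = 95.6691 g / 1000 × $85.2/kg = $8.15.

$8.15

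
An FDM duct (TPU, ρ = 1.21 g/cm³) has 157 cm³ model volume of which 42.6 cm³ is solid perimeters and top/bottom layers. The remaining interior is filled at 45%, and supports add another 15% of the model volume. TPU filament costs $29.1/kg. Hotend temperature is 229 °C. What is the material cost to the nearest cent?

$4.14

Infill region: 157 − 42.6 → 114.4 cm³.
Deposited infill: 0.45 × 114.4 → 51.48 cm³.
Support = 0.15 × 157 = 23.55 cm³.
Deposited volume: 42.6 + 51.48 + 23.55 → 117.63 cm³.
Mass = 117.63 × 1.21 = 142.3323 g.
At $29.1/kg: 142.3323/1000 × 29.1 = $4.14.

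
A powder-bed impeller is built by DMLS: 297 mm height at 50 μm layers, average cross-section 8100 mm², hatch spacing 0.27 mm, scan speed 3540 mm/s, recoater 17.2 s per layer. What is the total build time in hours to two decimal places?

Layer count = ceil(297 / 0.05) = 5940.
Scan path per layer = 8100 / 0.27, so 30000 mm.
Scan time per layer = 30000 / 3540 = 8.4746 s.
Time per layer: 8.4746 + 17.2 → 25.6746 s.
5940 layers × 25.6746 s/layer = 152507.124 s, i.e. 42.36 hours.

42.36 hours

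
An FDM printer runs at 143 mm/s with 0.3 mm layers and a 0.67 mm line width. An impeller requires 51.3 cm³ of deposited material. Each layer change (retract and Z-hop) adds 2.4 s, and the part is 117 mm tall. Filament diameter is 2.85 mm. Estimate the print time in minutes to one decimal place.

45.3 minutes

Line area = 0.3 × 0.67 = 0.201 mm².
Path length: 51300 mm³ / 0.201 mm² → 255223.9 mm.
Time extruding: 255223.9 / 143 → 1784.8 s.
Layers = ⌈117/0.3⌉ = 390.
Layer-change overhead: 390 × 2.4 → 936 s.
Total = 1784.8 + 936 = 2720.8 s = 45.3 minutes.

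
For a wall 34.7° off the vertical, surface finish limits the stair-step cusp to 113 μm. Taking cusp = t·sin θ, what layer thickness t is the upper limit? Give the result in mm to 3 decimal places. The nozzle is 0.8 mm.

0.198 mm

t = h_c / sin θ = 0.113 / 0.5693 = 0.198 mm.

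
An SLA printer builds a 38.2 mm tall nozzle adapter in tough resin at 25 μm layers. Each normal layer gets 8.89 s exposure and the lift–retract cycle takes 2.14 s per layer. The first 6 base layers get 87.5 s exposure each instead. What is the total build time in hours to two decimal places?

4.81 hours

Layer count = ceil(38.2 / 0.025) = 1528.
Base layers = 6 × (87.5 + 2.14) = 537.84 s.
Normal layers: 1522 × (8.89 + 2.14) → 16787.66 s.
Sum: 537.84 + 16787.66 = 17325.5 s → 4.81 hours.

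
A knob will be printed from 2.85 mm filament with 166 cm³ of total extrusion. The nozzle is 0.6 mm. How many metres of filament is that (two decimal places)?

26.02 m

Filament cross-section = π × (2.85/2)² = 6.3794 mm².
Length = 166 cm³ / 6.3794 mm² = 166000 / 6.3794 = 26021.26 mm = 26.02 m.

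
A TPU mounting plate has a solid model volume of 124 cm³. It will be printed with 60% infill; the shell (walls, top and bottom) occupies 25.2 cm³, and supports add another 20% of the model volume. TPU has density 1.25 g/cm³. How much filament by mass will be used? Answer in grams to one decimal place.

Infill region = 124 − 25.2 = 98.8 cm³.
Deposited infill = 0.60 × 98.8 = 59.28 cm³.
Support: 0.20 × 124 → 24.8 cm³.
Total extruded = 25.2 + 59.28 + 24.8 = 109.28 cm³.
Mass: 109.28 × 1.25 → 136.6 g.

136.6 g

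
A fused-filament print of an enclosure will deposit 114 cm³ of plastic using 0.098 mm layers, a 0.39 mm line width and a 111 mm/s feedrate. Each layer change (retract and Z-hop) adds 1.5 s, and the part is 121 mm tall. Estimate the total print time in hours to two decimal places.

Bead cross-section = 0.098 × 0.39, so 0.03822 mm².
Toolpath length = 114 cm³ / 0.03822 mm² = 114000 / 0.03822 = 2982731.6 mm.
Extrusion time = 2982731.6 / 111, so 26871.5 s.
Layer count = ceil(121 / 0.098) = 1235.
Z-hop total = 1235 × 1.5, so 1852.5 s.
Total = 26871.5 + 1852.5 = 28724 s = 7.98 hours.

7.98 hours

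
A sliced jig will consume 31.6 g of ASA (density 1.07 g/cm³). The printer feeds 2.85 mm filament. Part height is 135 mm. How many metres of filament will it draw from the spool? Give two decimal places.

Volume = 31.6 g / 1.07 g·cm⁻³ = 29.5327 cm³ = 29532.7 mm³.
Filament cross-section = π × (2.85/2)² = 6.3794 mm².
Length = 29532.7 / 6.3794 = 4629.39 mm = 4.63 m.

4.63 m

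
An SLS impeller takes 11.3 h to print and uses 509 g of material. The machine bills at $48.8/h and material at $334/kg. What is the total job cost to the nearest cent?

Machine cost = 48.8 × 11.3 = $551.44.
Feedstock cost = 334 × 509/1000, so $170.006.
Job cost: 551.44 + 170.006 = 721.446 ≈ $721.45.

$721.45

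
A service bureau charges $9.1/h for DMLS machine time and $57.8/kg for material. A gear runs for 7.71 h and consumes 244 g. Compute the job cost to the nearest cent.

Time charge = 9.1 × 7.71 = $70.161.
Feedstock cost: 57.8 × 244/1000 → $14.1032.
Job cost: 70.161 + 14.1032 = 84.2642 ≈ $84.26.

$84.26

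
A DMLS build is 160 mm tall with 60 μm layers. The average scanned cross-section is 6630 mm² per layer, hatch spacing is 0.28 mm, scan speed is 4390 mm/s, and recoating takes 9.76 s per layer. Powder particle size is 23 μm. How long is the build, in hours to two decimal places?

Layer count = ceil(160 / 0.06) = 2667.
Scan path per layer = 6630 / 0.28 = 23678.6 mm.
Scan time per layer = 23678.6 / 4390 = 5.3938 s.
Time per layer = 5.3938 + 9.76 = 15.1538 s.
Total: 2667 × 15.1538 s = 40415.1846 s → 11.23 hours.

11.23 hours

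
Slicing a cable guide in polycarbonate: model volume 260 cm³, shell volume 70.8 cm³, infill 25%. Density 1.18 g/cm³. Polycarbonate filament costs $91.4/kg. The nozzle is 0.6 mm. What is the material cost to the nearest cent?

Interior volume = 260 − 70.8, so 189.2 cm³.
Deposited infill: 0.25 × 189.2 → 47.3 cm³.
Deposited volume: 70.8 + 47.3 → 118.1 cm³.
Mass = 118.1 × 1.18 = 139.358 g.
Cost = 139.358 g / 1000 × $91.4/kg = $12.74.

$12.74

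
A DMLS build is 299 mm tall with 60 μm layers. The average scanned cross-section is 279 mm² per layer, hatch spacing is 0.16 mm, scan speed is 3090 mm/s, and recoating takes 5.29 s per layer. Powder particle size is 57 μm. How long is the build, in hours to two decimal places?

Number of layers: 299 / 0.06 → 4984 (rounded up).
Hatch length per layer = 279 / 0.16 = 1743.8 mm.
Laser time per layer: 1743.8 / 3090 → 0.5643 s.
Per-layer time: 0.5643 + 5.29 → 5.8543 s.
Total: 4984 × 5.8543 s = 29177.8312 s → 8.10 hours.

8.10 hours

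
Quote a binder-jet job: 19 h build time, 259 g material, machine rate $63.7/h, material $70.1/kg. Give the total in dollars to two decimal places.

Machine-time cost = 63.7 × 19 = $1210.30.
Feedstock cost = 70.1 × 259/1000, so $18.1559.
Total = 1210.30 + 18.1559 = 1228.4559 ≈ $1228.46.

$1228.46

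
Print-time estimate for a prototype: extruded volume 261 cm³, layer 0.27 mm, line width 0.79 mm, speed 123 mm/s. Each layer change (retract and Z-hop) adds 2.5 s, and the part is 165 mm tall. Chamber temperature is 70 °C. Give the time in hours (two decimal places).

3.19 hours

Line area = 0.27 × 0.79, so 0.2133 mm².
Total extruded path = 261000/0.2133 = 1223628.7 mm.
Print-move time: 1223628.7 / 123 → 9948.2 s.
Number of layers: 165 / 0.27 → 612 (rounded up).
Z-hop total = 612 × 2.5 = 1530 s.
Total = 9948.2 + 1530 = 11478.2 s = 3.19 hours.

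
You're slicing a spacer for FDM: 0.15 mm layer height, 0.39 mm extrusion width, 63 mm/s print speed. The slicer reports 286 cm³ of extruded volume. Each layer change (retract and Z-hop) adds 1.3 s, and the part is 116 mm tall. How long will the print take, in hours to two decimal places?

21.84 hours

Bead cross-section: 0.15 × 0.39 → 0.0585 mm².
Toolpath length = 286 cm³ / 0.0585 mm² = 286000 / 0.0585 = 4888888.9 mm.
Print-move time = 4888888.9 / 63, so 77601.4 s.
Layer count = ceil(116 / 0.15) = 774.
Non-print overhead = 774 × 1.3 = 1006.2 s.
Total = 77601.4 + 1006.2 = 78607.6 s = 21.84 hours.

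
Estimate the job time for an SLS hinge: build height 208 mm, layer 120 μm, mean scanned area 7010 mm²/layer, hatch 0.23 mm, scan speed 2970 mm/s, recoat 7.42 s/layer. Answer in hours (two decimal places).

8.52 hours

Layers = ⌈208/0.12⌉ = 1734.
Per-layer scan distance: 7010 / 0.23 → 30478.3 mm.
Scan time per layer: 30478.3 / 2970 → 10.2621 s.
Time per layer = 10.2621 + 7.42 = 17.6821 s.
Build time = 1734 × 17.6821 = 30660.7614 s = 8.52 hours.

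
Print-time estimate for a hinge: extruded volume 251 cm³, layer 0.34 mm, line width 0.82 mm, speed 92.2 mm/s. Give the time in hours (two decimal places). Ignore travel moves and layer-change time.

2.71 hours

Bead cross-section = 0.34 × 0.82, so 0.2788 mm².
Toolpath length = 251 cm³ / 0.2788 mm² = 251000 / 0.2788 = 900286.9 mm.
Extrusion time: 900286.9 / 92.2 → 9764.5 s.
9764.5 s = 2.71 hours.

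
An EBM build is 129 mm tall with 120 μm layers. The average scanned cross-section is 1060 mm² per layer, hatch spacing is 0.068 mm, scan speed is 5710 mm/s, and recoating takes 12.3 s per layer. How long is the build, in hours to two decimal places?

Layer count = ceil(129 / 0.12) = 1075.
Per-layer scan distance = 1060 / 0.068 = 15588.2 mm.
Per-layer scan time = 15588.2 / 5710 = 2.73 s.
Time per layer: 2.73 + 12.3 → 15.03 s.
1075 layers × 15.03 s/layer = 16157.25 s, i.e. 4.49 hours.

4.49 hours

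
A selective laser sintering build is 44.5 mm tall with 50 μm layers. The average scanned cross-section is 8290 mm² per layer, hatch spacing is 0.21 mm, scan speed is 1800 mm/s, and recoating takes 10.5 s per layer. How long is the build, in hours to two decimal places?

8.02 hours

Layer count = ceil(44.5 / 0.05) = 890.
Scan path per layer: 8290 / 0.21 → 39476.2 mm.
Laser time per layer = 39476.2 / 1800 = 21.9312 s.
Layer cycle = 21.9312 + 10.5, so 32.4312 s.
890 layers × 32.4312 s/layer = 28863.768 s, i.e. 8.02 hours.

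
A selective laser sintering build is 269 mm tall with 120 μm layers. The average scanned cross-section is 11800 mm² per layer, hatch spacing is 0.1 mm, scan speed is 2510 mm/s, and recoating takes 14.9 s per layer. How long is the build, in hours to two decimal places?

38.56 hours

Number of layers: 269 / 0.12 → 2242 (rounded up).
Scan path per layer = 11800 / 0.1, so 118000 mm.
Laser time per layer: 118000 / 2510 → 47.012 s.
Per-layer time = 47.012 + 14.9, so 61.912 s.
2242 layers × 61.912 s/layer = 138806.704 s, i.e. 38.56 hours.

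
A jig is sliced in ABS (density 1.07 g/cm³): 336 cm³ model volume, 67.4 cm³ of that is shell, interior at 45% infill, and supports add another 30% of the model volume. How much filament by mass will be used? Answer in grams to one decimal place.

309.3 g

Infill region = 336 − 67.4, so 268.6 cm³.
Infill volume = 0.45 × 268.6 = 120.87 cm³.
Support = 0.30 × 336, so 100.8 cm³.
Total extruded = 67.4 + 120.87 + 100.8 = 289.07 cm³.
Mass = 289.07 × 1.07, so 309.3049 g.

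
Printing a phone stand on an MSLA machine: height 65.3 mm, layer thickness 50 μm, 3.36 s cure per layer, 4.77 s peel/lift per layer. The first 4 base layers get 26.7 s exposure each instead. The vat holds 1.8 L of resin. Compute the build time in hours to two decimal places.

2.98 hours

Layer count = ceil(65.3 / 0.05) = 1306.
Bottom layers: 4 × (26.7 + 4.77) → 125.88 s.
Regular layers = 1302 × (3.36 + 4.77), so 10585.26 s.
Total = 125.88 + 10585.26 = 10711.14 s = 2.98 hours.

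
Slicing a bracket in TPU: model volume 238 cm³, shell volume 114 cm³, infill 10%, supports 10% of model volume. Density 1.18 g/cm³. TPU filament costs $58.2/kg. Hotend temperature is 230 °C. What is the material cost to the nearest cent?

Volume inside the shell = 238 − 114 = 124 cm³.
Infill volume: 0.10 × 124 → 12.4 cm³.
Support: 0.10 × 238 → 23.8 cm³.
Total extruded: 114 + 12.4 + 23.8 → 150.2 cm³.
Mass = 150.2 × 1.18 = 177.236 g.
At $58.2/kg: 177.236/1000 × 58.2 = $10.32.

$10.32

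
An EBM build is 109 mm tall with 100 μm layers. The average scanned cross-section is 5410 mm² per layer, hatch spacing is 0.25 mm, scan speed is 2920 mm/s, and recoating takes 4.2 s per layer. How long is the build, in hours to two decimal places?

3.52 hours

Layer count = ceil(109 / 0.1) = 1090.
Hatch length per layer: 5410 / 0.25 → 21640 mm.
Per-layer scan time: 21640 / 2920 → 7.411 s.
Layer cycle: 7.411 + 4.2 → 11.611 s.
Build time = 1090 × 11.611 = 12655.99 s = 3.52 hours.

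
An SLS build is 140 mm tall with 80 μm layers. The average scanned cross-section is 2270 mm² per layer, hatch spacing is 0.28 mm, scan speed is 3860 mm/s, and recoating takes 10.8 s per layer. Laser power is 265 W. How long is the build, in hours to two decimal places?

Layer count = ceil(140 / 0.08) = 1750.
Per-layer scan distance = 2270 / 0.28 = 8107.1 mm.
Laser time per layer: 8107.1 / 3860 → 2.1003 s.
Time per layer = 2.1003 + 10.8 = 12.9003 s.
1750 layers × 12.9003 s/layer = 22575.525 s, i.e. 6.27 hours.

6.27 hours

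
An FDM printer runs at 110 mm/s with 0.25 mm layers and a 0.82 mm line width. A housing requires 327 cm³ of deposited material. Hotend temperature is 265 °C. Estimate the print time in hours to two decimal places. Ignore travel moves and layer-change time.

4.03 hours

Bead cross-section = 0.25 × 0.82, so 0.205 mm².
Path length: 327000 mm³ / 0.205 mm² → 1595122 mm.
Print-move time = 1595122 / 110 = 14501.1 s.
14501.1 s = 4.03 hours.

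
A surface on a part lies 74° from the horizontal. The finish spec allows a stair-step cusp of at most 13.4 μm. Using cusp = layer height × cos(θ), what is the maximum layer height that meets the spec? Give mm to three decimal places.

0.049 mm

cos(74°) = 0.2756; t_max = 0.0134/0.2756 = 0.049 mm.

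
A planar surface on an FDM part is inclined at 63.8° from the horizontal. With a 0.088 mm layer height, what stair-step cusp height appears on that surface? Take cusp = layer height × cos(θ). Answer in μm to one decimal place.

h_c = t·cos θ = 0.088 × 0.4415 = 0.038852 mm (38.9 μm).

38.9 μm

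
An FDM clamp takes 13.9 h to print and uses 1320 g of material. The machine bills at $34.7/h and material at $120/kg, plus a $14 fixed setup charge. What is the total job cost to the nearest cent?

Time charge = 34.7 × 13.9 = $482.33.
Feedstock cost = 120 × 1320/1000, so $158.40.
Total = 482.33 + 158.40 + 14 = $654.73.

$654.73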